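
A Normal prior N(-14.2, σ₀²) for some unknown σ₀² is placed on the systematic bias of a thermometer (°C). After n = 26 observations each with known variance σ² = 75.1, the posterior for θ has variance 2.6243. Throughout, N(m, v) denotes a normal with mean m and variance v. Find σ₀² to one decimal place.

σ₀² = 28.7

For the Normal–Normal model with known σ², precisions add: τ_n = τ₀ + n/σ².
So 1/σ₀² = 1/2.6243 − 26/75.1 = 0.381054 − 0.346205 = 0.034849.
Hence σ₀² = 1/0.034849 ≈ 28.7.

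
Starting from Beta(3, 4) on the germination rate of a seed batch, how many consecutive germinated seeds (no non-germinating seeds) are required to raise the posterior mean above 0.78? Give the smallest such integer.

k = 12

After k germinated seeds and 0 non-germinating seeds the posterior is Beta(3+k, 4), with mean (3+k)/(3+4+k).
Set (3+k)/(7+k) > 0.78 and solve: k > (0.78·7 − 3)/(1 − 0.78) = 11.182.
The smallest integer exceeding 11.182 is 12, and checking k=12: (15)/(19) = 0.7895 > 0.78.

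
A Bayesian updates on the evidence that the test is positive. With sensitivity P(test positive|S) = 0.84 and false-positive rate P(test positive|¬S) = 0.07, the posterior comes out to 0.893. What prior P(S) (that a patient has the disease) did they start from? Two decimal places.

In odds form, posterior odds = prior odds × likelihood ratio, so prior odds = posterior odds ÷ LR.
Posterior odds = 0.893/(1−0.893) = 8.3458. LR = 0.84/0.07 = 12.0000.
Prior odds = 8.3458/12.0000 = 0.6955, so P(S) = 0.6955/(1+0.6955) ≈ 0.41.

P(S) = 0.41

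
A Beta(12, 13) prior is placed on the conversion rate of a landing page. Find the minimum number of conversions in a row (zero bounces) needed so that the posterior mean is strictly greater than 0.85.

After k conversions and 0 bounces the posterior is Beta(12+k, 13), with mean (12+k)/(12+13+k).
Set (12+k)/(25+k) > 0.85 and solve: k > (0.85·25 − 12)/(1 − 0.85) = 61.667.
The smallest integer exceeding 61.667 is 62, and checking k=62: (74)/(87) = 0.8506 > 0.85.

k = 62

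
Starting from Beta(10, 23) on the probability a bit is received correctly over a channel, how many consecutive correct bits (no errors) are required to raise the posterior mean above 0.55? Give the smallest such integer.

After k correct bits and 0 errors the posterior is Beta(10+k, 23), with mean (10+k)/(10+23+k).
Set (10+k)/(33+k) > 0.55 and solve: k > (0.55·33 − 10)/(1 − 0.55) = 18.111.
The smallest integer exceeding 18.111 is 19, and checking k=19: (29)/(52) = 0.5577 > 0.55.

k = 19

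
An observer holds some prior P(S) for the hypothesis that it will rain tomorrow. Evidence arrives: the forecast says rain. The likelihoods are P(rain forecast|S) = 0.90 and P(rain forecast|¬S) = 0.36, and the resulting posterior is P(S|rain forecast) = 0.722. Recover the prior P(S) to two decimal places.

P(S) = 0.51

Bayes' rule in odds form gives O(S|E) = O(S)·[P(E|S)/P(E|¬S)], hence O(S) = O(S|E)/LR.
Posterior odds = 0.722/(1−0.722) = 2.5971. LR = 0.90/0.36 = 2.5000.
Prior odds = 2.5971/2.5000 = 1.0388, so P(S) = 1.0388/(1+1.0388) ≈ 0.51.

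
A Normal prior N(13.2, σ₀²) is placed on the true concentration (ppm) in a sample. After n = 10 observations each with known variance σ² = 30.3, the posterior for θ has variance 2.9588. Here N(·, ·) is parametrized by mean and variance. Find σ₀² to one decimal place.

σ₀² = 125.9

Posterior precision equals prior precision plus data precision: 1/σ_n² = 1/σ₀² + n/σ².
So 1/σ₀² = 1/2.9588 − 10/30.3 = 0.337975 − 0.330033 = 0.007942.
Hence σ₀² = 1/0.007942 ≈ 125.9.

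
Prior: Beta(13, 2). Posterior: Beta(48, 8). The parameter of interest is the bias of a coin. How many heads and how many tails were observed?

Under Beta–binomial conjugacy the posterior parameters are (α+s, β+f).
So s = 48 − 13 = 35 and f = 8 − 2 = 6.

35 heads and 6 tails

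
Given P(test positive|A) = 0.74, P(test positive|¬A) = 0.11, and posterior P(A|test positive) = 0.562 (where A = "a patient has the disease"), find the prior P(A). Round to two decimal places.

In odds form, posterior odds = prior odds × likelihood ratio, so prior odds = posterior odds ÷ LR.
Posterior odds = 0.562/(1−0.562) = 1.2831. LR = 0.74/0.11 = 6.7273.
Prior odds = 1.2831/6.7273 = 0.1907, so P(A) = 0.1907/(1+0.1907) ≈ 0.16.

P(A) = 0.16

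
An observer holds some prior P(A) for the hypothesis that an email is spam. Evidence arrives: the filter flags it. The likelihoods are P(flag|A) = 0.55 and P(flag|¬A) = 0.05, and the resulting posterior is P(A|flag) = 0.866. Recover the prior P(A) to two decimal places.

In odds form, posterior odds = prior odds × likelihood ratio, so prior odds = posterior odds ÷ LR.
Posterior odds = 0.866/(1−0.866) = 6.4627. LR = 0.55/0.05 = 11.0000.
Prior odds = 6.4627/11.0000 = 0.5875, so P(A) = 0.5875/(1+0.5875) ≈ 0.37.

P(A) = 0.37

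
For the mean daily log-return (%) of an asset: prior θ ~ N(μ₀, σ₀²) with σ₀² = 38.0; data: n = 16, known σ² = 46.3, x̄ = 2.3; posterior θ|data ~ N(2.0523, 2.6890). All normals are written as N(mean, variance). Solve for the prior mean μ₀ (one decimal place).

μ₀ = -1.2

The posterior mean is a precision-weighted average: μ_n = (τ₀μ₀ + τ_data·x̄)/(τ₀+τ_data), with τ₀=1/σ₀² and τ_data=n/σ².
Here τ₀ = 1/38.0 = 0.026316 and τ_data = 16/46.3 = 0.345572, so τ_n = 0.371888.
Rearranging for μ₀: μ₀ = (μ_n·τ_n − τ_data·x̄)/τ₀ = (2.0523·0.371888 − 0.345572·2.3) / 0.026316 = -0.031590/0.026316 ≈ -1.2.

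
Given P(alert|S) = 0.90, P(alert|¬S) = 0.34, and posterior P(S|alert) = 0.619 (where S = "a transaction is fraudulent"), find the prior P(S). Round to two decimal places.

P(S) = 0.38

In odds form, posterior odds = prior odds × likelihood ratio, so prior odds = posterior odds ÷ LR.
Posterior odds = 0.619/(1−0.619) = 1.6247. LR = 0.90/0.34 = 2.6471.
Prior odds = 1.6247/2.6471 = 0.6138, so P(S) = 0.6138/(1+0.6138) ≈ 0.38.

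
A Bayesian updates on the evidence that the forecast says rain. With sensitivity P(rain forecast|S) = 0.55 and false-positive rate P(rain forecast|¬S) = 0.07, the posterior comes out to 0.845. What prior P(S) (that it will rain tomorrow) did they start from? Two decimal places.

Bayes' rule in odds form gives O(S|E) = O(S)·[P(E|S)/P(E|¬S)], hence O(S) = O(S|E)/LR.
Posterior odds = 0.845/(1−0.845) = 5.4516. LR = 0.55/0.07 = 7.8571.
Prior odds = 5.4516/7.8571 = 0.6938, so P(S) = 0.6938/(1+0.6938) ≈ 0.41.

P(S) = 0.41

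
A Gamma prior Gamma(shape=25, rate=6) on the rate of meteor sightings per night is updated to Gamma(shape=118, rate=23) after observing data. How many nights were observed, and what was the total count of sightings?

n = 17 nights with total 93 sightings

Gamma–Poisson conjugacy: posterior shape = α + Σxᵢ, posterior rate = β + n.
Matching: Σxᵢ = 118 − 25 = 93 and n = 23 − 6 = 17.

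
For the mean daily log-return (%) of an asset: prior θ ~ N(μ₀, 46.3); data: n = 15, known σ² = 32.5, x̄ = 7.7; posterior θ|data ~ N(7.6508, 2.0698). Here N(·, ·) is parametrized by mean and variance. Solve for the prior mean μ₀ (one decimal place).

μ₀ = 6.6

With known observation variance, the Normal–Normal posterior has precision τ_n = τ₀ + n/σ² and mean μ_n = (τ₀μ₀ + (n/σ²)x̄)/τ_n.
Here τ₀ = 1/46.3 = 0.021598 and τ_data = 15/32.5 = 0.461538, so τ_n = 0.483136.
Rearranging for μ₀: μ₀ = (μ_n·τ_n − τ_data·x̄)/τ₀ = (7.6508·0.483136 − 0.461538·7.7) / 0.021598 = 0.142534/0.021598 ≈ 6.6.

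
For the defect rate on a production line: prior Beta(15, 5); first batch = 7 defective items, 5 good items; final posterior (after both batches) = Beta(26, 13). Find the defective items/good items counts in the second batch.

Because Beta–binomial updating is additive in the counts, the combined data contributed (α_post−α_prior, β_post−β_prior) successes and failures.
Total across both batches: 26−15=11 defective items, 13−5=8 good items.
Subtract the first batch: 11−7=4 defective items and 8−5=3 good items.

4 defective items and 3 good items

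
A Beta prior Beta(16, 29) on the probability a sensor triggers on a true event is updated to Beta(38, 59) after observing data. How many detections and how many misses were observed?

Under Beta–binomial conjugacy the posterior parameters are (α+s, β+f).
So s = 38 − 16 = 22 and f = 59 − 29 = 30.

22 detections and 30 misses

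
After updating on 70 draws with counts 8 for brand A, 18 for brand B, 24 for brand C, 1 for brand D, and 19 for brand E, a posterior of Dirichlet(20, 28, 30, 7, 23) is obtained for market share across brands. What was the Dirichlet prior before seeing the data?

For a Dirichlet(α) prior with multinomial counts c, the posterior is Dirichlet(α + c) componentwise.
Subtract each count from the matching posterior parameter: 20−8=12, 28−18=10, 30−24=6, 7−1=6, 23−19=4.

Dirichlet(12, 10, 6, 6, 4)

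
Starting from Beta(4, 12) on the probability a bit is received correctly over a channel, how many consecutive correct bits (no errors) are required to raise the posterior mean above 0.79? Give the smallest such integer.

After k correct bits and 0 errors the posterior is Beta(4+k, 12), with mean (4+k)/(4+12+k).
Set (4+k)/(16+k) > 0.79 and solve: k > (0.79·16 − 4)/(1 − 0.79) = 41.143.
The smallest integer exceeding 41.143 is 42.

k = 42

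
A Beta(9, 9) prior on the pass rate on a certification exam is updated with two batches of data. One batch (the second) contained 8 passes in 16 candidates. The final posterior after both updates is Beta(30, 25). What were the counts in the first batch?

Sequential conjugate updates are equivalent to a single update on the pooled data, so total successes = posterior α − prior α and total failures = posterior β − prior β.
Total across both batches: 30−9=21 passes, 25−9=16 failures.
Subtract the second batch: 21−8=13 passes and 16−8=8 failures.

13 passes and 8 failures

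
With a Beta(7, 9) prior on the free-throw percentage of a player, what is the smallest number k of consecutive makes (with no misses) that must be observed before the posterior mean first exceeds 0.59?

After k makes and 0 misses the posterior is Beta(7+k, 9), with mean (7+k)/(7+9+k).
Set (7+k)/(16+k) > 0.59 and solve: k > (0.59·16 − 7)/(1 − 0.59) = 5.951.
The smallest integer exceeding 5.951 is 6, and checking k=6: (13)/(22) = 0.5909 > 0.59.

k = 6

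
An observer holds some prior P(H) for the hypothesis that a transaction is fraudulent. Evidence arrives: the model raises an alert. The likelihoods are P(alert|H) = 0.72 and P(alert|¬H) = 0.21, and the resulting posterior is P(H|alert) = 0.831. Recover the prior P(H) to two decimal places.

P(H) = 0.59

In odds form, posterior odds = prior odds × likelihood ratio, so prior odds = posterior odds ÷ LR.
Posterior odds = 0.831/(1−0.831) = 4.9172. LR = 0.72/0.21 = 3.4286.
Prior odds = 4.9172/3.4286 = 1.4342, so P(H) = 1.4342/(1+1.4342) ≈ 0.59.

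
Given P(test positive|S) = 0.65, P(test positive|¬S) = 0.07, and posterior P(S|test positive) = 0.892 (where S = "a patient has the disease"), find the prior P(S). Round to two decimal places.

P(S) = 0.47

In odds form, posterior odds = prior odds × likelihood ratio, so prior odds = posterior odds ÷ LR.
Posterior odds = 0.892/(1−0.892) = 8.2593. LR = 0.65/0.07 = 9.2857.
Prior odds = 8.2593/9.2857 = 0.8895, so P(S) = 0.8895/(1+0.8895) ≈ 0.47.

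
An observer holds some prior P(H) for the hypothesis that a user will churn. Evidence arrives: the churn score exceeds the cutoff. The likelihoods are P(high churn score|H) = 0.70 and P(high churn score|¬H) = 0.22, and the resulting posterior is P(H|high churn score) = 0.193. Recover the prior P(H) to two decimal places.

In odds form, posterior odds = prior odds × likelihood ratio, so prior odds = posterior odds ÷ LR.
Posterior odds = 0.193/(1−0.193) = 0.2392. LR = 0.70/0.22 = 3.1818.
Prior odds = 0.2392/3.1818 = 0.0752, so P(H) = 0.0752/(1+0.0752) ≈ 0.07.

P(H) = 0.07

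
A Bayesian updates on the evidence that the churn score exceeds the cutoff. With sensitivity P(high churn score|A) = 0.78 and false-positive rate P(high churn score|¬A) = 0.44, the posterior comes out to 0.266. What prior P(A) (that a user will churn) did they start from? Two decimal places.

Bayes' rule in odds form gives O(A|E) = O(A)·[P(E|A)/P(E|¬A)], hence O(A) = O(A|E)/LR.
Posterior odds = 0.266/(1−0.266) = 0.3624. LR = 0.78/0.44 = 1.7727.
Prior odds = 0.3624/1.7727 = 0.2044, so P(A) = 0.2044/(1+0.2044) ≈ 0.17.

P(A) = 0.17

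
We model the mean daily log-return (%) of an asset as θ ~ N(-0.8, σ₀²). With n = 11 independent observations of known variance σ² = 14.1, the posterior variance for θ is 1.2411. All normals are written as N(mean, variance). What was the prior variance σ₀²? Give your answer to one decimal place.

For the Normal–Normal model with known σ², precisions add: τ_n = τ₀ + n/σ².
So 1/σ₀² = 1/1.2411 − 11/14.1 = 0.805737 − 0.780142 = 0.025595.
Hence σ₀² = 1/0.025595 ≈ 39.1.

σ₀² = 39.1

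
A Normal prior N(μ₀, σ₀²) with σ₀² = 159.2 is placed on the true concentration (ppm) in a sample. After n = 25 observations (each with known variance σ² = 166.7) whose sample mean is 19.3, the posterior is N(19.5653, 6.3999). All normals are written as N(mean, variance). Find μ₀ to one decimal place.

With known observation variance, the Normal–Normal posterior has precision τ_n = τ₀ + n/σ² and mean μ_n = (τ₀μ₀ + (n/σ²)x̄)/τ_n.
Here τ₀ = 1/159.2 = 0.006281 and τ_data = 25/166.7 = 0.149970, so τ_n = 0.156251.
Rearranging for μ₀: μ₀ = (μ_n·τ_n − τ_data·x̄)/τ₀ = (19.5653·0.156251 − 0.149970·19.3) / 0.006281 = 0.162677/0.006281 ≈ 25.9.

μ₀ = 25.9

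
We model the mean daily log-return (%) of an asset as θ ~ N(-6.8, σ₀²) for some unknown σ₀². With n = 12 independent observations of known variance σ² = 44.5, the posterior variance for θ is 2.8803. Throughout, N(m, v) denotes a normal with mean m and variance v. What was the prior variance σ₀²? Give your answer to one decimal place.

σ₀² = 12.9

Posterior precision equals prior precision plus data precision: 1/σ_n² = 1/σ₀² + n/σ².
So 1/σ₀² = 1/2.8803 − 12/44.5 = 0.347186 − 0.269663 = 0.077523.
Hence σ₀² = 1/0.077523 ≈ 12.9.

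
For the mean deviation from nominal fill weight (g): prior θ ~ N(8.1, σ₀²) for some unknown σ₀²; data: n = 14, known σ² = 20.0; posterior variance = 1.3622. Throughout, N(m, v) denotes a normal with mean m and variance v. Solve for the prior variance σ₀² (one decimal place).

Posterior precision equals prior precision plus data precision: 1/σ_n² = 1/σ₀² + n/σ².
So 1/σ₀² = 1/1.3622 − 14/20.0 = 0.734107 − 0.700000 = 0.034107.
Hence σ₀² = 1/0.034107 ≈ 29.3.

σ₀² = 29.3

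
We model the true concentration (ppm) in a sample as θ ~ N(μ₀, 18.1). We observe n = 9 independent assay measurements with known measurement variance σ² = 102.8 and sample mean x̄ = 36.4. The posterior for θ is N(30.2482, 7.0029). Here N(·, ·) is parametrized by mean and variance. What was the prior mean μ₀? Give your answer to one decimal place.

μ₀ = 20.5

The posterior mean is a precision-weighted average: μ_n = (τ₀μ₀ + τ_data·x̄)/(τ₀+τ_data), with τ₀=1/σ₀² and τ_data=n/σ².
Here τ₀ = 1/18.1 = 0.055249 and τ_data = 9/102.8 = 0.087549, so τ_n = 0.142798.
Rearranging for μ₀: μ₀ = (μ_n·τ_n − τ_data·x̄)/τ₀ = (30.2482·0.142798 − 0.087549·36.4) / 0.055249 = 1.132599/0.055249 ≈ 20.5.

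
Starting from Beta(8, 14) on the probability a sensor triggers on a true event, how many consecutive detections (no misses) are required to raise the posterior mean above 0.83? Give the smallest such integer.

k = 61

After k detections and 0 misses the posterior is Beta(8+k, 14), with mean (8+k)/(8+14+k).
Set (8+k)/(22+k) > 0.83 and solve: k > (0.83·22 − 8)/(1 − 0.83) = 60.353.
The smallest integer exceeding 60.353 is 61.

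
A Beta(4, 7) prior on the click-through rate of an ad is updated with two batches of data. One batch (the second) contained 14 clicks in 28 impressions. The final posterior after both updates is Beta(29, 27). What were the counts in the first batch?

11 clicks and 6 non-clicks

Sequential conjugate updates are equivalent to a single update on the pooled data, so total successes = posterior α − prior α and total failures = posterior β − prior β.
Total across both batches: 29−4=25 clicks, 27−7=20 non-clicks.
Subtract the second batch: 25−14=11 clicks and 20−14=6 non-clicks.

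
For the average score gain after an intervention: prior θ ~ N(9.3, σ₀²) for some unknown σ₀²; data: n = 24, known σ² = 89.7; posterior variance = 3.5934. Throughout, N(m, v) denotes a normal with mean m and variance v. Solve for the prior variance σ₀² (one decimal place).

For the Normal–Normal model with known σ², precisions add: τ_n = τ₀ + n/σ².
So 1/σ₀² = 1/3.5934 − 24/89.7 = 0.278288 − 0.267559 = 0.010729.
Hence σ₀² = 1/0.010729 ≈ 93.2.

σ₀² = 93.2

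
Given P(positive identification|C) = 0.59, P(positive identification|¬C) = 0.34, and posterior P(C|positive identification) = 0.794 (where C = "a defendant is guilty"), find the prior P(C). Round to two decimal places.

In odds form, posterior odds = prior odds × likelihood ratio, so prior odds = posterior odds ÷ LR.
Posterior odds = 0.794/(1−0.794) = 3.8544. LR = 0.59/0.34 = 1.7353.
Prior odds = 3.8544/1.7353 = 2.2212, so P(C) = 2.2212/(1+2.2212) ≈ 0.69.

P(C) = 0.69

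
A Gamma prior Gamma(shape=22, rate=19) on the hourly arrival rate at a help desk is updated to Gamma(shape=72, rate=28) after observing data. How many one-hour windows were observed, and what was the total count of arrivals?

n = 9 one-hour windows with total 50 arrivals

A Gamma(α, β) prior (rate parametrization) on a Poisson rate with n observations summing to S gives posterior Gamma(α+S, β+n).
Matching: Σxᵢ = 72 − 22 = 50 and n = 28 − 19 = 9.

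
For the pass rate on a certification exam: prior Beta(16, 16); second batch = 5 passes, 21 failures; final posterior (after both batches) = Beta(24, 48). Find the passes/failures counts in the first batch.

Because Beta–binomial updating is additive in the counts, the combined data contributed (α_post−α_prior, β_post−β_prior) successes and failures.
Total across both batches: 24−16=8 passes, 48−16=32 failures.
Subtract the second batch: 8−5=3 passes and 32−21=11 failures.

3 passes and 11 failures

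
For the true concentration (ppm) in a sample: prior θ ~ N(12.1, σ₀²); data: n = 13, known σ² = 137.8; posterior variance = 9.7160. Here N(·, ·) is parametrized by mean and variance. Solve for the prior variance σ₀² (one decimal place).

σ₀² = 116.5

Posterior precision equals prior precision plus data precision: 1/σ_n² = 1/σ₀² + n/σ².
So 1/σ₀² = 1/9.7160 − 13/137.8 = 0.102923 − 0.094340 = 0.008583.
Hence σ₀² = 1/0.008583 ≈ 116.5.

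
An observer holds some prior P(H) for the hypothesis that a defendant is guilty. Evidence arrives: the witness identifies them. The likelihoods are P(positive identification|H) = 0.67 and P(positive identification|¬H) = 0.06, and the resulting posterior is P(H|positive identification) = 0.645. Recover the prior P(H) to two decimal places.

P(H) = 0.14

In odds form, posterior odds = prior odds × likelihood ratio, so prior odds = posterior odds ÷ LR.
Posterior odds = 0.645/(1−0.645) = 1.8169. LR = 0.67/0.06 = 11.1667.
Prior odds = 1.8169/11.1667 = 0.1627, so P(H) = 0.1627/(1+0.1627) ≈ 0.14.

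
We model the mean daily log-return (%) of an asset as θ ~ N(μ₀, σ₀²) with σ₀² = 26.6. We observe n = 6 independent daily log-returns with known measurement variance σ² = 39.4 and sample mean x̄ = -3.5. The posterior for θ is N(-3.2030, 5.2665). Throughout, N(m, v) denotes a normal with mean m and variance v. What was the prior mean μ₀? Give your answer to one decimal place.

With known observation variance, the Normal–Normal posterior has precision τ_n = τ₀ + n/σ² and mean μ_n = (τ₀μ₀ + (n/σ²)x̄)/τ_n.
Here τ₀ = 1/26.6 = 0.037594 and τ_data = 6/39.4 = 0.152284, so τ_n = 0.189878.
Rearranging for μ₀: μ₀ = (μ_n·τ_n − τ_data·x̄)/τ₀ = (-3.2030·0.189878 − 0.152284·-3.5) / 0.037594 = -0.075185/0.037594 ≈ -2.0.

μ₀ = -2.0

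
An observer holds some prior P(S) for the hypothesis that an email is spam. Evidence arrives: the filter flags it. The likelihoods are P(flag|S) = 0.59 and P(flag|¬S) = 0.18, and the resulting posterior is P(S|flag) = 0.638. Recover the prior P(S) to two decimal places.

In odds form, posterior odds = prior odds × likelihood ratio, so prior odds = posterior odds ÷ LR.
Posterior odds = 0.638/(1−0.638) = 1.7624. LR = 0.59/0.18 = 3.2778.
Prior odds = 1.7624/3.2778 = 0.5377, so P(S) = 0.5377/(1+0.5377) ≈ 0.35.

P(S) = 0.35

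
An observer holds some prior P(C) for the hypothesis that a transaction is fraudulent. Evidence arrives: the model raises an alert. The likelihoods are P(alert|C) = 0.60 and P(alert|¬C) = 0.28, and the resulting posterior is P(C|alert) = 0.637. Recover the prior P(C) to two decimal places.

P(C) = 0.45

Bayes' rule in odds form gives O(C|E) = O(C)·[P(E|C)/P(E|¬C)], hence O(C) = O(C|E)/LR.
Posterior odds = 0.637/(1−0.637) = 1.7548. LR = 0.60/0.28 = 2.1429.
Prior odds = 1.7548/2.1429 = 0.8189, so P(C) = 0.8189/(1+0.8189) ≈ 0.45.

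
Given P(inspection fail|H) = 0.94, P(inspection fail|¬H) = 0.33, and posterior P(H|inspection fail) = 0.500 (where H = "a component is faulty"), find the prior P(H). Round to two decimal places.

In odds form, posterior odds = prior odds × likelihood ratio, so prior odds = posterior odds ÷ LR.
Posterior odds = 0.500/(1−0.500) = 1.0000. LR = 0.94/0.33 = 2.8485.
Prior odds = 1.0000/2.8485 = 0.3511, so P(H) = 0.3511/(1+0.3511) ≈ 0.26.

P(H) = 0.26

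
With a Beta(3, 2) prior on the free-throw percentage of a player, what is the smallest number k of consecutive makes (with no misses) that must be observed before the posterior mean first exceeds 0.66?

After k makes and 0 misses the posterior is Beta(3+k, 2), with mean (3+k)/(3+2+k).
Set (3+k)/(5+k) > 0.66 and solve: k > (0.66·5 − 3)/(1 − 0.66) = 0.882.
The smallest integer exceeding 0.882 is 1.

k = 1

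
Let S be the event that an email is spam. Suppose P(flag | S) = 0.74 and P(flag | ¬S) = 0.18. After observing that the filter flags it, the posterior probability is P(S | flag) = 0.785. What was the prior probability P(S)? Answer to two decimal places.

P(S) = 0.47

In odds form, posterior odds = prior odds × likelihood ratio, so prior odds = posterior odds ÷ LR.
Posterior odds = 0.785/(1−0.785) = 3.6512. LR = 0.74/0.18 = 4.1111.
Prior odds = 3.6512/4.1111 = 0.8881, so P(S) = 0.8881/(1+0.8881) ≈ 0.47.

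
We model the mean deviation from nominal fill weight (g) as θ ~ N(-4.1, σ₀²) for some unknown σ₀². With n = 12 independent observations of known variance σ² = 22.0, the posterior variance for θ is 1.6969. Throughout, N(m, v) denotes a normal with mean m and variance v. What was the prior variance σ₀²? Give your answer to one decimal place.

σ₀² = 22.8

For the Normal–Normal model with known σ², precisions add: τ_n = τ₀ + n/σ².
So 1/σ₀² = 1/1.6969 − 12/22.0 = 0.589310 − 0.545455 = 0.043855.
Hence σ₀² = 1/0.043855 ≈ 22.8.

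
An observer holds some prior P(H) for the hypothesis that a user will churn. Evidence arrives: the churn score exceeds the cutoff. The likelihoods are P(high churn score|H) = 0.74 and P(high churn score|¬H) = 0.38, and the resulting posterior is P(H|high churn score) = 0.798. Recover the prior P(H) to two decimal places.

In odds form, posterior odds = prior odds × likelihood ratio, so prior odds = posterior odds ÷ LR.
Posterior odds = 0.798/(1−0.798) = 3.9505. LR = 0.74/0.38 = 1.9474.
Prior odds = 3.9505/1.9474 = 2.0286, so P(H) = 2.0286/(1+2.0286) ≈ 0.67.

P(H) = 0.67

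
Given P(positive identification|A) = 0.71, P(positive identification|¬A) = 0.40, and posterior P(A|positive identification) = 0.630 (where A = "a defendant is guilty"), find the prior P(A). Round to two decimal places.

P(A) = 0.49

Bayes' rule in odds form gives O(A|E) = O(A)·[P(E|A)/P(E|¬A)], hence O(A) = O(A|E)/LR.
Posterior odds = 0.630/(1−0.630) = 1.7027. LR = 0.71/0.40 = 1.7750.
Prior odds = 1.7027/1.7750 = 0.9593, so P(A) = 0.9593/(1+0.9593) ≈ 0.49.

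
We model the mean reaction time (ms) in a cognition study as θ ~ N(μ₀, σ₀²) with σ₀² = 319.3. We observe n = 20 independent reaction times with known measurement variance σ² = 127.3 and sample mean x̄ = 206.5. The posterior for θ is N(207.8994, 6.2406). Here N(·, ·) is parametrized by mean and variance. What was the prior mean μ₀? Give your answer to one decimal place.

μ₀ = 278.1

The posterior mean is a precision-weighted average: μ_n = (τ₀μ₀ + τ_data·x̄)/(τ₀+τ_data), with τ₀=1/σ₀² and τ_data=n/σ².
Here τ₀ = 1/319.3 = 0.003132 and τ_data = 20/127.3 = 0.157109, so τ_n = 0.160241.
Rearranging for μ₀: μ₀ = (μ_n·τ_n − τ_data·x̄)/τ₀ = (207.8994·0.160241 − 0.157109·206.5) / 0.003132 = 0.870999/0.003132 ≈ 278.1.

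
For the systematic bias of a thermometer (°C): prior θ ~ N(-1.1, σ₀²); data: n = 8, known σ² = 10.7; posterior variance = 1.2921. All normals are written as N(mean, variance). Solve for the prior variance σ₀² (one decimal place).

Posterior precision equals prior precision plus data precision: 1/σ_n² = 1/σ₀² + n/σ².
So 1/σ₀² = 1/1.2921 − 8/10.7 = 0.773934 − 0.747664 = 0.026270.
Hence σ₀² = 1/0.026270 ≈ 38.1.

σ₀² = 38.1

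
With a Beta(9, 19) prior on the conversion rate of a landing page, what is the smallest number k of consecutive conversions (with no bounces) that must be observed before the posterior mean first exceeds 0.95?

After k conversions and 0 bounces the posterior is Beta(9+k, 19), with mean (9+k)/(9+19+k).
Set (9+k)/(28+k) > 0.95 and solve: k > (0.95·28 − 9)/(1 − 0.95) = 352.000.
The smallest integer exceeding 352.000 is 353.

k = 353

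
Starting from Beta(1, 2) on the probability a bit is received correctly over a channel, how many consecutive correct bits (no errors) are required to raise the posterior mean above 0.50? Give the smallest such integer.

k = 2

After k correct bits and 0 errors the posterior is Beta(1+k, 2), with mean (1+k)/(1+2+k).
Set (1+k)/(3+k) > 0.50 and solve: k > (0.50·3 − 1)/(1 − 0.50) = 1.000.
The smallest integer exceeding 1.000 is 2.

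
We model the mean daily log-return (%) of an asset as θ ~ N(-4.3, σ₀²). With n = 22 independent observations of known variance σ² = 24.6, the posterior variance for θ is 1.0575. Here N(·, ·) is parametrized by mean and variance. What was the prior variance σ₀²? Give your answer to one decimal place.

Posterior precision equals prior precision plus data precision: 1/σ_n² = 1/σ₀² + n/σ².
So 1/σ₀² = 1/1.0575 − 22/24.6 = 0.945626 − 0.894309 = 0.051317.
Hence σ₀² = 1/0.051317 ≈ 19.5.

σ₀² = 19.5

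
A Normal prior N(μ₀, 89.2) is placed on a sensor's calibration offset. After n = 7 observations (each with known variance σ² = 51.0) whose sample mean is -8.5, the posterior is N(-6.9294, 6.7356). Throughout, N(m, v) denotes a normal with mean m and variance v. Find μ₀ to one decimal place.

μ₀ = 12.3

The posterior mean is a precision-weighted average: μ_n = (τ₀μ₀ + τ_data·x̄)/(τ₀+τ_data), with τ₀=1/σ₀² and τ_data=n/σ².
Here τ₀ = 1/89.2 = 0.011211 and τ_data = 7/51.0 = 0.137255, so τ_n = 0.148466.
Rearranging for μ₀: μ₀ = (μ_n·τ_n − τ_data·x̄)/τ₀ = (-6.9294·0.148466 − 0.137255·-8.5) / 0.011211 = 0.137887/0.011211 ≈ 12.3.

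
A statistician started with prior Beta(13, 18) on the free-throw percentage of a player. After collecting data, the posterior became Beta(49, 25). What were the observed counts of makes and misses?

Under Beta–binomial conjugacy the posterior parameters are (α+s, β+f).
Match parameters: s=49−13=36, f=25−18=7.

36 makes and 7 misses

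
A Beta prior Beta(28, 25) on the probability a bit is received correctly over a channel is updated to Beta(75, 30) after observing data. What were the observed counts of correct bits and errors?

47 correct bits and 5 errors

Beta is conjugate to the binomial likelihood: posterior = Beta(α+s, β+f).
So s = 75 − 28 = 47 and f = 30 − 25 = 5.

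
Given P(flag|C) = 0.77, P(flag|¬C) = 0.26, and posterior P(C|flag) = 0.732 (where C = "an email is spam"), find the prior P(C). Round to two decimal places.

In odds form, posterior odds = prior odds × likelihood ratio, so prior odds = posterior odds ÷ LR.
Posterior odds = 0.732/(1−0.732) = 2.7313. LR = 0.77/0.26 = 2.9615.
Prior odds = 2.7313/2.9615 = 0.9223, so P(C) = 0.9223/(1+0.9223) ≈ 0.48.

P(C) = 0.48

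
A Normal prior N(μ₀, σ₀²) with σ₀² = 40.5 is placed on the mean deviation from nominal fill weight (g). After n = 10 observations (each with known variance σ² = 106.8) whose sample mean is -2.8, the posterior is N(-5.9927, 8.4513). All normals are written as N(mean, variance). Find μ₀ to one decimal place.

With known observation variance, the Normal–Normal posterior has precision τ_n = τ₀ + n/σ² and mean μ_n = (τ₀μ₀ + (n/σ²)x̄)/τ_n.
Here τ₀ = 1/40.5 = 0.024691 and τ_data = 10/106.8 = 0.093633, so τ_n = 0.118324.
Rearranging for μ₀: μ₀ = (μ_n·τ_n − τ_data·x̄)/τ₀ = (-5.9927·0.118324 − 0.093633·-2.8) / 0.024691 = -0.446908/0.024691 ≈ -18.1.

μ₀ = -18.1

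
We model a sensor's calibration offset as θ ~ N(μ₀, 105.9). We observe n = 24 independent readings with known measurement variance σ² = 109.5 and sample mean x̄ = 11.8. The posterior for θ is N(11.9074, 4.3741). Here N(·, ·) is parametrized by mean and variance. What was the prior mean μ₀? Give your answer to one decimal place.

μ₀ = 14.4

The posterior mean is a precision-weighted average: μ_n = (τ₀μ₀ + τ_data·x̄)/(τ₀+τ_data), with τ₀=1/σ₀² and τ_data=n/σ².
Here τ₀ = 1/105.9 = 0.009443 and τ_data = 24/109.5 = 0.219178, so τ_n = 0.228621.
Rearranging for μ₀: μ₀ = (μ_n·τ_n − τ_data·x̄)/τ₀ = (11.9074·0.228621 − 0.219178·11.8) / 0.009443 = 0.135981/0.009443 ≈ 14.4.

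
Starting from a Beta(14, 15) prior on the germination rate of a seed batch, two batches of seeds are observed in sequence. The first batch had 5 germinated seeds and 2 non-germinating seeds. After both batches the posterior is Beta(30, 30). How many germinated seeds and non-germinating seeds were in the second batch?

Sequential conjugate updates are equivalent to a single update on the pooled data, so total successes = posterior α − prior α and total failures = posterior β − prior β.
Total across both batches: 30−14=16 germinated seeds, 30−15=15 non-germinating seeds.
Subtract the first batch: 16−5=11 germinated seeds and 15−2=13 non-germinating seeds.

11 germinated seeds and 13 non-germinating seeds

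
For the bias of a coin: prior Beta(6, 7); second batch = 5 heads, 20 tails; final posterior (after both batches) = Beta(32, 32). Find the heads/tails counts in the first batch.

Sequential conjugate updates are equivalent to a single update on the pooled data, so total successes = posterior α − prior α and total failures = posterior β − prior β.
Total across both batches: 32−6=26 heads, 32−7=25 tails.
Subtract the second batch: 26−5=21 heads and 25−20=5 tails.

21 heads and 5 tails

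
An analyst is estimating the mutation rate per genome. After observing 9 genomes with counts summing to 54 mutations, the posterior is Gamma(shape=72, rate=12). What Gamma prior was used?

A Gamma(α, β) prior (rate parametrization) on a Poisson rate with n observations summing to S gives posterior Gamma(α+S, β+n).
So α = 72 − 54 = 18 and β = 12 − 9 = 3.

Gamma(shape=18, rate=3)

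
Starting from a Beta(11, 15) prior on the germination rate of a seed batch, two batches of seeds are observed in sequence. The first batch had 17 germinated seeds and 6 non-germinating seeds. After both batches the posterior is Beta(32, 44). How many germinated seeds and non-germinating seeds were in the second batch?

4 germinated seeds and 23 non-germinating seeds

Sequential conjugate updates are equivalent to a single update on the pooled data, so total successes = posterior α − prior α and total failures = posterior β − prior β.
Total across both batches: 32−11=21 germinated seeds, 44−15=29 non-germinating seeds.
Subtract the first batch: 21−17=4 germinated seeds and 29−6=23 non-germinating seeds.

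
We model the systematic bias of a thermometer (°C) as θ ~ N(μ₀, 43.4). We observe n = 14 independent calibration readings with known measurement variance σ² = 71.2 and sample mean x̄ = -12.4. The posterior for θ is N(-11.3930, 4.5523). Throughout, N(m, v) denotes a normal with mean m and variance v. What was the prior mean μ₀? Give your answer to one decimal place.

μ₀ = -2.8

With known observation variance, the Normal–Normal posterior has precision τ_n = τ₀ + n/σ² and mean μ_n = (τ₀μ₀ + (n/σ²)x̄)/τ_n.
Here τ₀ = 1/43.4 = 0.023041 and τ_data = 14/71.2 = 0.196629, so τ_n = 0.219670.
Rearranging for μ₀: μ₀ = (μ_n·τ_n − τ_data·x̄)/τ₀ = (-11.3930·0.219670 − 0.196629·-12.4) / 0.023041 = -0.064501/0.023041 ≈ -2.8.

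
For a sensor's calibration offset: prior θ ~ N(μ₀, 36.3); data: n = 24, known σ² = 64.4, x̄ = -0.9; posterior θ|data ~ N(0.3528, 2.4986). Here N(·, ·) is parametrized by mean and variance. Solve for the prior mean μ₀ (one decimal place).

μ₀ = 17.3

The posterior mean is a precision-weighted average: μ_n = (τ₀μ₀ + τ_data·x̄)/(τ₀+τ_data), with τ₀=1/σ₀² and τ_data=n/σ².
Here τ₀ = 1/36.3 = 0.027548 and τ_data = 24/64.4 = 0.372671, so τ_n = 0.400219.
Rearranging for μ₀: μ₀ = (μ_n·τ_n − τ_data·x̄)/τ₀ = (0.3528·0.400219 − 0.372671·-0.9) / 0.027548 = 0.476601/0.027548 ≈ 17.3.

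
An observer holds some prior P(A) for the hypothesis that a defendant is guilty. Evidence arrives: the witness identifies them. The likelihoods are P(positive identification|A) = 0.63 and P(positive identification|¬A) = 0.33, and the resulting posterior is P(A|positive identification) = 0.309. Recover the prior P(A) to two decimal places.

P(A) = 0.19

In odds form, posterior odds = prior odds × likelihood ratio, so prior odds = posterior odds ÷ LR.
Posterior odds = 0.309/(1−0.309) = 0.4472. LR = 0.63/0.33 = 1.9091.
Prior odds = 0.4472/1.9091 = 0.2342, so P(A) = 0.2342/(1+0.2342) ≈ 0.19.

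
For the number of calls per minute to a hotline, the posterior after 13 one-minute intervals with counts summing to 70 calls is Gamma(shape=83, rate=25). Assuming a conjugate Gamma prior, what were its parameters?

A Gamma(α, β) prior (rate parametrization) on a Poisson rate with n observations summing to S gives posterior Gamma(α+S, β+n).
So α = 83 − 70 = 13 and β = 25 − 13 = 12.

Gamma(shape=13, rate=12)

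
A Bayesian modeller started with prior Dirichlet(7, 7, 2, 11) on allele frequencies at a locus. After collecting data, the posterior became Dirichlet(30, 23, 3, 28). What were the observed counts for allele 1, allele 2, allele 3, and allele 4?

counts (23, 16, 1, 17)

For a Dirichlet(α) prior with multinomial counts c, the posterior is Dirichlet(α + c) componentwise.
Counts are posterior − prior componentwise: 30−7=23, 23−7=16, 3−2=1, 28−11=17.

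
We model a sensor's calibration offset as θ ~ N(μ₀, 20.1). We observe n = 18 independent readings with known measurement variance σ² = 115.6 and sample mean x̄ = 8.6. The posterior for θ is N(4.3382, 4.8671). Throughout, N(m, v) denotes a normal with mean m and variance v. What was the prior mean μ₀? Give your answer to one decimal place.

The posterior mean is a precision-weighted average: μ_n = (τ₀μ₀ + τ_data·x̄)/(τ₀+τ_data), with τ₀=1/σ₀² and τ_data=n/σ².
Here τ₀ = 1/20.1 = 0.049751 and τ_data = 18/115.6 = 0.155709, so τ_n = 0.205460.
Rearranging for μ₀: μ₀ = (μ_n·τ_n − τ_data·x̄)/τ₀ = (4.3382·0.205460 − 0.155709·8.6) / 0.049751 = -0.447771/0.049751 ≈ -9.0.

μ₀ = -9.0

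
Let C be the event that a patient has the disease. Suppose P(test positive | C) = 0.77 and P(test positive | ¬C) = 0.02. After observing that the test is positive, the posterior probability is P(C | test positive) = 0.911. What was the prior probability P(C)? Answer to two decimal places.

In odds form, posterior odds = prior odds × likelihood ratio, so prior odds = posterior odds ÷ LR.
Posterior odds = 0.911/(1−0.911) = 10.2360. LR = 0.77/0.02 = 38.5000.
Prior odds = 10.2360/38.5000 = 0.2659, so P(C) = 0.2659/(1+0.2659) ≈ 0.21.

P(C) = 0.21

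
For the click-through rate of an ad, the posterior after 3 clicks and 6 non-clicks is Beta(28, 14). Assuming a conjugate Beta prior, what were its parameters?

Under Beta–binomial conjugacy the posterior parameters are (α+s, β+f).
Subtract the data counts: 28−3=25, 14−6=8.

Beta(25, 8)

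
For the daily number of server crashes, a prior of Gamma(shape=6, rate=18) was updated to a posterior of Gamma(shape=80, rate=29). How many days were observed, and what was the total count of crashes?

n = 11 days with total 74 crashes

A Gamma(α, β) prior (rate parametrization) on a Poisson rate with n observations summing to S gives posterior Gamma(α+S, β+n).
Matching: Σxᵢ = 80 − 6 = 74 and n = 29 − 18 = 11.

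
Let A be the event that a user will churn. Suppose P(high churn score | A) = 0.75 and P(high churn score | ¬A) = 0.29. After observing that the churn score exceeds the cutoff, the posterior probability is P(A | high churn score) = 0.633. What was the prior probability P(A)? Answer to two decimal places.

In odds form, posterior odds = prior odds × likelihood ratio, so prior odds = posterior odds ÷ LR.
Posterior odds = 0.633/(1−0.633) = 1.7248. LR = 0.75/0.29 = 2.5862.
Prior odds = 1.7248/2.5862 = 0.6669, so P(A) = 0.6669/(1+0.6669) ≈ 0.40.

P(A) = 0.40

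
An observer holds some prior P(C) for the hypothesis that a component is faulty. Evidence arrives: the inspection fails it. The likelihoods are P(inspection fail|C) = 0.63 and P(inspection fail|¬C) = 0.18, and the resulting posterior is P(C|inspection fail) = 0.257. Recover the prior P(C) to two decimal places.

P(C) = 0.09

In odds form, posterior odds = prior odds × likelihood ratio, so prior odds = posterior odds ÷ LR.
Posterior odds = 0.257/(1−0.257) = 0.3459. LR = 0.63/0.18 = 3.5000.
Prior odds = 0.3459/3.5000 = 0.0988, so P(C) = 0.0988/(1+0.0988) ≈ 0.09.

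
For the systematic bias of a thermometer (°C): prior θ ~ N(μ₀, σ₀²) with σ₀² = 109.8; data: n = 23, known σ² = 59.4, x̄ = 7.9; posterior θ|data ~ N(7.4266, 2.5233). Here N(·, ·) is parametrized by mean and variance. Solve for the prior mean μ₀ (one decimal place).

With known observation variance, the Normal–Normal posterior has precision τ_n = τ₀ + n/σ² and mean μ_n = (τ₀μ₀ + (n/σ²)x̄)/τ_n.
Here τ₀ = 1/109.8 = 0.009107 and τ_data = 23/59.4 = 0.387205, so τ_n = 0.396312.
Rearranging for μ₀: μ₀ = (μ_n·τ_n − τ_data·x̄)/τ₀ = (7.4266·0.396312 − 0.387205·7.9) / 0.009107 = -0.115669/0.009107 ≈ -12.7.

μ₀ = -12.7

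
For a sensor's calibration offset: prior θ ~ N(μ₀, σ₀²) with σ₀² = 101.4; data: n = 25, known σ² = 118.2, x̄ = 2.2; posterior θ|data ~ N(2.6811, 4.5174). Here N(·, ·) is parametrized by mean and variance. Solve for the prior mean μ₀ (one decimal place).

With known observation variance, the Normal–Normal posterior has precision τ_n = τ₀ + n/σ² and mean μ_n = (τ₀μ₀ + (n/σ²)x̄)/τ_n.
Here τ₀ = 1/101.4 = 0.009862 and τ_data = 25/118.2 = 0.211506, so τ_n = 0.221368.
Rearranging for μ₀: μ₀ = (μ_n·τ_n − τ_data·x̄)/τ₀ = (2.6811·0.221368 − 0.211506·2.2) / 0.009862 = 0.128197/0.009862 ≈ 13.0.

μ₀ = 13.0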